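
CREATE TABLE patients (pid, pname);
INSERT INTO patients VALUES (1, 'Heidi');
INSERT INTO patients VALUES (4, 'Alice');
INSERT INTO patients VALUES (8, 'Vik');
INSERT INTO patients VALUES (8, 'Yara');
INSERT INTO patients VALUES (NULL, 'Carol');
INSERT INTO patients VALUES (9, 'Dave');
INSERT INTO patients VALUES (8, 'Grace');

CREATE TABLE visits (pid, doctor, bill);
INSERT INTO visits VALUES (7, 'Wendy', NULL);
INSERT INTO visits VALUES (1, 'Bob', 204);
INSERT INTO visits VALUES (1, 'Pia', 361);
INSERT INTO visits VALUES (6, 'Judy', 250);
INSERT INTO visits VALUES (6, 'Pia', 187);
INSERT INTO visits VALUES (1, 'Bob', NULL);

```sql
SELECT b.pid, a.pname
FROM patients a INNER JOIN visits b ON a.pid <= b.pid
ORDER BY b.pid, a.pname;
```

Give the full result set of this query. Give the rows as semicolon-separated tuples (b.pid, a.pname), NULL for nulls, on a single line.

INNER JOIN keeps only pairs where the ON condition holds.
Matching on a.pid <= b.pid. A NULL in a compared column never satisfies the condition.
- pid=1: 6 matching b row(s), so 6 row(s) emitted.
- pid=4: 3 matching b row(s), so 3 row(s) emitted.
- pid=8: no matching b row, dropped.
- pid=8: no matching b row, dropped.
- pid=NULL: no matching b row, dropped.
- pid=9: no matching b row, dropped.
- pid=8: no matching b row, dropped.
After projecting and ordering:
b.pid | a.pname
1 | Heidi
1 | Heidi
1 | Heidi
6 | Alice
6 | Alice
6 | Heidi
6 | Heidi
7 | Alice
7 | Heidi

(1, Heidi); (1, Heidi); (1, Heidi); (6, Alice); (6, Alice); (6, Heidi); (6, Heidi); (7, Alice); (7, Heidi)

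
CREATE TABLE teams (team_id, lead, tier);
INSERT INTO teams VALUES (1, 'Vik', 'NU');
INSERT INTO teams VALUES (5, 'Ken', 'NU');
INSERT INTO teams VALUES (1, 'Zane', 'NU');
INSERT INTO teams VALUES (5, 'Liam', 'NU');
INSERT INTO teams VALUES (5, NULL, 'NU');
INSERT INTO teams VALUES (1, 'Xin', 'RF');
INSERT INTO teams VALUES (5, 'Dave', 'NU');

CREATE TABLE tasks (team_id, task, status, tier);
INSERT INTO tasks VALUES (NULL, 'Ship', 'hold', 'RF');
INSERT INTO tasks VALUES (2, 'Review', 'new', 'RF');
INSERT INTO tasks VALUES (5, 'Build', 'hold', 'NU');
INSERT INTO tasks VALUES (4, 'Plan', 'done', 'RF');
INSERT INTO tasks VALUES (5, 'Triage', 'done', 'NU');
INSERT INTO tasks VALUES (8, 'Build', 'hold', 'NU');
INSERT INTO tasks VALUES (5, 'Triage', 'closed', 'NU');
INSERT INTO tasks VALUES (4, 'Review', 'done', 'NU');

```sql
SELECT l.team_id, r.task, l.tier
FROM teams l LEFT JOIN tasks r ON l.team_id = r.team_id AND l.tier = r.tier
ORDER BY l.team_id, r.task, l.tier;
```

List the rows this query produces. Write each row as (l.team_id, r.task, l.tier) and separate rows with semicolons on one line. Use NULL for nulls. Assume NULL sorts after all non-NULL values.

(1, NULL, NU); (1, NULL, NU); (1, NULL, RF); (5, Build, NU); (5, Build, NU); (5, Build, NU); (5, Build, NU); (5, Triage, NU); (5, Triage, NU); (5, Triage, NU); (5, Triage, NU); (5, Triage, NU); (5, Triage, NU); (5, Triage, NU); (5, Triage, NU)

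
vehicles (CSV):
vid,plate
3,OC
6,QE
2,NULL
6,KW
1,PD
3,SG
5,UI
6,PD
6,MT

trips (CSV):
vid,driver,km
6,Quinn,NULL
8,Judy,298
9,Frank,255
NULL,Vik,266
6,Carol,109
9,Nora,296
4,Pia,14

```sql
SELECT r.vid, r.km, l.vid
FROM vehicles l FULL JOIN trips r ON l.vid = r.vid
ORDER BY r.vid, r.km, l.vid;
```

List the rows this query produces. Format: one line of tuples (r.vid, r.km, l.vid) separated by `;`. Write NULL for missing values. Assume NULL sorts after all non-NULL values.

(4, 14, NULL); (6, 109, 6); (6, 109, 6); (6, 109, 6); (6, 109, 6); (6, NULL, 6); (6, NULL, 6); (6, NULL, 6); (6, NULL, 6); (8, 298, NULL); (9, 255, NULL); (9, 296, NULL); (NULL, 266, NULL); (NULL, NULL, 1); (NULL, NULL, 2); (NULL, NULL, 3); (NULL, NULL, 3); (NULL, NULL, 5)

FULL OUTER JOIN keeps every row from both sides; unmatched rows get NULL for the other side's columns.
Matching on l.vid = r.vid. A NULL in a compared column never satisfies the condition.
- l row (vid=3): no match → kept, r columns NULL.
- l row (vid=6): matches 2 r row(s) → 2 output row(s).
- l row (vid=2): no match → kept, r columns NULL.
- l row (vid=6): matches 2 r row(s) → 2 output row(s).
- l row (vid=1): no match → kept, r columns NULL.
- l row (vid=3): no match → kept, r columns NULL.
- l row (vid=5): no match → kept, r columns NULL.
- l row (vid=6): matches 2 r row(s) → 2 output row(s).
- l row (vid=6): matches 2 r row(s) → 2 output row(s).
- plus 5 unmatched r row(s), each kept with NULL l columns.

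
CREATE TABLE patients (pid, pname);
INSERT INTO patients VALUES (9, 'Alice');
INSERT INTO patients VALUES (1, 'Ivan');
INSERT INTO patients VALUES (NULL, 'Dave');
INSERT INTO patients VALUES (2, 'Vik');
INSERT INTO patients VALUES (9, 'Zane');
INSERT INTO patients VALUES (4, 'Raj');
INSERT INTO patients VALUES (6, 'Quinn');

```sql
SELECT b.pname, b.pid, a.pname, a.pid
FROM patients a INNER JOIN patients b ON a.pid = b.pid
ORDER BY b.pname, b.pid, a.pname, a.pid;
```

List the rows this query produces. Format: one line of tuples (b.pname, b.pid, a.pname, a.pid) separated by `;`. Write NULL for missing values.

(Alice, 9, Alice, 9); (Alice, 9, Zane, 9); (Ivan, 1, Ivan, 1); (Quinn, 6, Quinn, 6); (Raj, 4, Raj, 4); (Vik, 2, Vik, 2); (Zane, 9, Alice, 9); (Zane, 9, Zane, 9)

INNER JOIN keeps only pairs where the ON condition holds.
Matching on a.pid = b.pid. A NULL in a compared column never satisfies the condition.
- a (pid=9) pairs with 2 row(s) of b.
- a (pid=1) pairs with 1 row(s) of b.
- a (pid=NULL) has no partner → excluded.
- a (pid=2) pairs with 1 row(s) of b.
- a (pid=9) pairs with 2 row(s) of b.
- a (pid=4) pairs with 1 row(s) of b.
- a (pid=6) pairs with 1 row(s) of b.
After projecting and ordering:
b.pname | b.pid | a.pname | a.pid
Alice | 9 | Alice | 9
Alice | 9 | Zane | 9
Ivan | 1 | Ivan | 1
Quinn | 6 | Quinn | 6
Raj | 4 | Raj | 4
Vik | 2 | Vik | 2
Zane | 9 | Alice | 9
Zane | 9 | Zane | 9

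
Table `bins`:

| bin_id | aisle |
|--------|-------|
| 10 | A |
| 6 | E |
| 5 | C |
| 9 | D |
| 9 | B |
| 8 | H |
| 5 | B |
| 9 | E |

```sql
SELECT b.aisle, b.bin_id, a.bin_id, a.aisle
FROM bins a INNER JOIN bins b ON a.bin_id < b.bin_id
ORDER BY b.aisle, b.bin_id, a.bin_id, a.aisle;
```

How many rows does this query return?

24

INNER JOIN keeps only pairs where the ON condition holds.
Matching on a.bin_id < b.bin_id.
- a (bin_id=10) has no partner → excluded.
- a (bin_id=6) pairs with 5 row(s) of b.
- a (bin_id=5) pairs with 6 row(s) of b.
- a (bin_id=9) pairs with 1 row(s) of b.
- a (bin_id=9) pairs with 1 row(s) of b.
- a (bin_id=8) pairs with 4 row(s) of b.
- a (bin_id=5) pairs with 6 row(s) of b.
- a (bin_id=9) pairs with 1 row(s) of b.
Total: 24 rows.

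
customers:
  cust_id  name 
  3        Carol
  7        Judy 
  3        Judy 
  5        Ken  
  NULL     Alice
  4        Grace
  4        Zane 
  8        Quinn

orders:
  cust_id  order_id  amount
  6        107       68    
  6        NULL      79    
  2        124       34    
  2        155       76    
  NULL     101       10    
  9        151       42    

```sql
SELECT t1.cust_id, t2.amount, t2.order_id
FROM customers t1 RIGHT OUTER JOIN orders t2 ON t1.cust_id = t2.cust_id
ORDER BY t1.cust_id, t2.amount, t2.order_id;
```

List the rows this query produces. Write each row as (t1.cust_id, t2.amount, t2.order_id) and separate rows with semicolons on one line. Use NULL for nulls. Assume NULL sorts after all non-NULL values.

RIGHT JOIN keeps every row from `orders`; unmatched rows get NULL for `customers`'s columns.
Matching on t1.cust_id = t2.cust_id. A NULL in a compared column never satisfies the condition.
- t1 row (cust_id=3): no match.
- t1 row (cust_id=7): no match.
- t1 row (cust_id=3): no match.
- t1 row (cust_id=5): no match.
- t1 row (cust_id=NULL): no match.
- t1 row (cust_id=4): no match.
- t1 row (cust_id=4): no match.
- t1 row (cust_id=8): no match.
- plus 6 unmatched t2 row(s), each kept with NULL t1 columns.
After projecting and ordering:
t1.cust_id | t2.amount | t2.order_id
NULL | 10 | 101
NULL | 34 | 124
NULL | 42 | 151
NULL | 68 | 107
NULL | 76 | 155
NULL | 79 | NULL

(NULL, 10, 101); (NULL, 34, 124); (NULL, 42, 151); (NULL, 68, 107); (NULL, 76, 155); (NULL, 79, NULL)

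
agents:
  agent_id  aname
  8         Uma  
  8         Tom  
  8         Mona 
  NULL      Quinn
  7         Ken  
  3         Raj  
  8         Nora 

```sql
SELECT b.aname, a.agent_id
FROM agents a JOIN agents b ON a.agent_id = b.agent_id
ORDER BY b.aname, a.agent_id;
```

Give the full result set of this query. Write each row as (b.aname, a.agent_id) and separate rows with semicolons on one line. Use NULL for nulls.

INNER JOIN keeps only pairs where the ON condition holds.
Matching on a.agent_id = b.agent_id. A NULL in a compared column never satisfies the condition.
- a[0] agent_id=8 → 4 match(es) in b → 4 row(s).
- a[1] agent_id=8 → 4 match(es) in b → 4 row(s).
- a[2] agent_id=8 → 4 match(es) in b → 4 row(s).
- a[3] agent_id=NULL → no match; dropped.
- a[4] agent_id=7 → 1 match(es) in b → 1 row(s).
- a[5] agent_id=3 → 1 match(es) in b → 1 row(s).
- a[6] agent_id=8 → 4 match(es) in b → 4 row(s).

(Ken, 7); (Mona, 8); (Mona, 8); (Mona, 8); (Mona, 8); (Nora, 8); (Nora, 8); (Nora, 8); (Nora, 8); (Raj, 3); (Tom, 8); (Tom, 8); (Tom, 8); (Tom, 8); (Uma, 8); (Uma, 8); (Uma, 8); (Uma, 8)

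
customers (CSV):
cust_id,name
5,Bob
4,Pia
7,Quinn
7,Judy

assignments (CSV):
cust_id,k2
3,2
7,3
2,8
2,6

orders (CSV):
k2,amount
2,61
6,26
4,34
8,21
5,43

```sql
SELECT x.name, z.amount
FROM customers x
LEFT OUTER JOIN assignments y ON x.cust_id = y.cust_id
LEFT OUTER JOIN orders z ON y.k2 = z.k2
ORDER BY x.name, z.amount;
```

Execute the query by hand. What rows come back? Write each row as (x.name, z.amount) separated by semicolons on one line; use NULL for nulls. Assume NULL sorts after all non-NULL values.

Evaluate left to right. First `customers x LEFT JOIN assignments y` on cust_id: 4 row(s).
Then LEFT JOIN `orders z` on k2: each of those 4 rows is kept; rows whose y.k2 has no match in z get NULL for z's columns.

(Bob, NULL); (Judy, NULL); (Pia, NULL); (Quinn, NULL)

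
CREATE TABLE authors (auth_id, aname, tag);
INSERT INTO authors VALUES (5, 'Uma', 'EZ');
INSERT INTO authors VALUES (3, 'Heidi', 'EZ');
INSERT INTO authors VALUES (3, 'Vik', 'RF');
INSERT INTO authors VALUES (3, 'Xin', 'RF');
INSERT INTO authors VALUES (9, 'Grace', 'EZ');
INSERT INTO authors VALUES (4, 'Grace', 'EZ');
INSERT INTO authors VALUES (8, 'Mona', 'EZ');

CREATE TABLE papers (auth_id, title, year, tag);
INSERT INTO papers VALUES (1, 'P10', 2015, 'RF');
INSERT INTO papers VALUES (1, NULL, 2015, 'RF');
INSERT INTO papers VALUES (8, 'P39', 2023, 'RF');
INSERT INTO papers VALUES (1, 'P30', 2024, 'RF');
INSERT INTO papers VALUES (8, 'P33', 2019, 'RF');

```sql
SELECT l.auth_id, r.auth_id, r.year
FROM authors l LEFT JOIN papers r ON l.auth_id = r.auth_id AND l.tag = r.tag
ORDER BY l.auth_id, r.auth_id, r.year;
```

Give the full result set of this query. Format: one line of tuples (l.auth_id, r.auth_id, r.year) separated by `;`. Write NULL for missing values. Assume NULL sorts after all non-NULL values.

LEFT JOIN keeps every row from `authors`; unmatched rows get NULL for `papers`'s columns.
Matching on l.auth_id = r.auth_id AND l.tag = r.tag.
Matched pairs: 0; unmatched l rows kept: 7.

(3, NULL, NULL); (3, NULL, NULL); (3, NULL, NULL); (4, NULL, NULL); (5, NULL, NULL); (8, NULL, NULL); (9, NULL, NULL)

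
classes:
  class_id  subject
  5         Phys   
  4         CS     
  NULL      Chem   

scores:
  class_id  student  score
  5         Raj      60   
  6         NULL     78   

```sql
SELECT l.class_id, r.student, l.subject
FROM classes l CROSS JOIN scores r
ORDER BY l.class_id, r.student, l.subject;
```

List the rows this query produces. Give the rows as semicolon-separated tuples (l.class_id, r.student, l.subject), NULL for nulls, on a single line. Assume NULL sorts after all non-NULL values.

(4, Raj, CS); (4, NULL, CS); (5, Raj, Phys); (5, NULL, Phys); (NULL, Raj, Chem); (NULL, NULL, Chem)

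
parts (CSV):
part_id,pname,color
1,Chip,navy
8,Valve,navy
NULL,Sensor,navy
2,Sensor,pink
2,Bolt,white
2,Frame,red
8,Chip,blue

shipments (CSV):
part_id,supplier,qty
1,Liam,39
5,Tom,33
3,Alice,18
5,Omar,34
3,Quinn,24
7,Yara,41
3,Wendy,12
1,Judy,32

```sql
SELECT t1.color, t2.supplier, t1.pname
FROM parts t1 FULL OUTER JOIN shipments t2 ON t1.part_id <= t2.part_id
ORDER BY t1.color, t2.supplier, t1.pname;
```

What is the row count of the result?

29

FULL OUTER JOIN keeps every row from both sides; unmatched rows get NULL for the other side's columns.
Matching on t1.part_id <= t2.part_id. A NULL in a compared column never satisfies the condition.
- t1 (part_id=1) pairs with 8 row(s) of t2.
- t1 (part_id=8) has no partner → padded with NULL.
- t1 (part_id=NULL) has no partner → padded with NULL.
- t1 (part_id=2) pairs with 6 row(s) of t2.
- t1 (part_id=2) pairs with 6 row(s) of t2.
- t1 (part_id=2) pairs with 6 row(s) of t2.
- t1 (part_id=8) has no partner → padded with NULL.
Total: 26 matched + 3 padded = 29 rows.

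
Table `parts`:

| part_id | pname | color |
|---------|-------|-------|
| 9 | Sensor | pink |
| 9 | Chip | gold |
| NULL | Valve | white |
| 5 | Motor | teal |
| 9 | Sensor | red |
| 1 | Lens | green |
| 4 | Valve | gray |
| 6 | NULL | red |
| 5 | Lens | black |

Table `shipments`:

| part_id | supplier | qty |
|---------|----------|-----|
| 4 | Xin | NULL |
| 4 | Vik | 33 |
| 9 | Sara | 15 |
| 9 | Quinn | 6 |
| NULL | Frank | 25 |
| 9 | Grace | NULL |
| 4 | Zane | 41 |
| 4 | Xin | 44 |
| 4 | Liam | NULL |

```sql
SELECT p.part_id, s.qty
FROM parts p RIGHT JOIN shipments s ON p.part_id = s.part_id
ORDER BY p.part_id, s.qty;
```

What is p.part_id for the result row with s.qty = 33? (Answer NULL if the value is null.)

4

RIGHT JOIN keeps every row from `shipments`; unmatched rows get NULL for `parts`'s columns.
Matching on p.part_id = s.part_id. A NULL in a compared column never satisfies the condition.
- part_id=9: 3 matching s row(s), so 3 row(s) emitted.
- part_id=9: 3 matching s row(s), so 3 row(s) emitted.
- part_id=NULL: no matching s row.
- part_id=5: no matching s row.
- part_id=9: 3 matching s row(s), so 3 row(s) emitted.
- part_id=1: no matching s row.
- part_id=4: 5 matching s row(s), so 5 row(s) emitted.
- part_id=6: no matching s row.
- part_id=5: no matching s row.
- plus 1 unmatched s row(s), each kept with NULL p columns.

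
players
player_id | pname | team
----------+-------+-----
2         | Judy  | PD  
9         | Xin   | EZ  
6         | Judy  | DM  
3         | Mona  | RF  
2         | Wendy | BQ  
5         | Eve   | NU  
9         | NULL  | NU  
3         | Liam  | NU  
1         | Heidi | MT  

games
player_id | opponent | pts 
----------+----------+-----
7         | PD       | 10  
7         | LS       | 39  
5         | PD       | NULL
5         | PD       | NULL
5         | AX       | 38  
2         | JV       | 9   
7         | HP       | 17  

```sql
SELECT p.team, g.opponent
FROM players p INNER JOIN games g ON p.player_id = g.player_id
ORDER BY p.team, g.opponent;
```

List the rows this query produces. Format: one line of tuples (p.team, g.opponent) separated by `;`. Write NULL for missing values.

INNER JOIN keeps only pairs where the ON condition holds.
Matching on p.player_id = g.player_id.
Matched pairs: 5.

(BQ, JV); (NU, AX); (NU, PD); (NU, PD); (PD, JV)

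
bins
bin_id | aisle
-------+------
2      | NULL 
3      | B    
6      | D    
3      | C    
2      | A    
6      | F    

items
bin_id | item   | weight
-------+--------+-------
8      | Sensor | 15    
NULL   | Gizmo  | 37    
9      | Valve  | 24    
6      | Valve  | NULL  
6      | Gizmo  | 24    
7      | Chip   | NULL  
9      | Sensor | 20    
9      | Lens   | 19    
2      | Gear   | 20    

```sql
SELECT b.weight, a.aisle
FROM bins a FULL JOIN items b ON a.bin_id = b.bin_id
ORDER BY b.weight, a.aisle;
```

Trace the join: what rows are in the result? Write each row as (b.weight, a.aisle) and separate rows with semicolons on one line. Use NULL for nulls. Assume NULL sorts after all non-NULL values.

FULL OUTER JOIN keeps every row from both sides; unmatched rows get NULL for the other side's columns.
Matching on a.bin_id = b.bin_id. A NULL in a compared column never satisfies the condition.
- a (bin_id=2) pairs with 1 row(s) of b.
- a (bin_id=3) has no partner → padded with NULL.
- a (bin_id=6) pairs with 2 row(s) of b.
- a (bin_id=3) has no partner → padded with NULL.
- a (bin_id=2) pairs with 1 row(s) of b.
- a (bin_id=6) pairs with 2 row(s) of b.
- 6 b row(s) had no a match → kept, a columns NULL.

(15, NULL); (19, NULL); (20, A); (20, NULL); (20, NULL); (24, D); (24, F); (24, NULL); (37, NULL); (NULL, B); (NULL, C); (NULL, D); (NULL, F); (NULL, NULL)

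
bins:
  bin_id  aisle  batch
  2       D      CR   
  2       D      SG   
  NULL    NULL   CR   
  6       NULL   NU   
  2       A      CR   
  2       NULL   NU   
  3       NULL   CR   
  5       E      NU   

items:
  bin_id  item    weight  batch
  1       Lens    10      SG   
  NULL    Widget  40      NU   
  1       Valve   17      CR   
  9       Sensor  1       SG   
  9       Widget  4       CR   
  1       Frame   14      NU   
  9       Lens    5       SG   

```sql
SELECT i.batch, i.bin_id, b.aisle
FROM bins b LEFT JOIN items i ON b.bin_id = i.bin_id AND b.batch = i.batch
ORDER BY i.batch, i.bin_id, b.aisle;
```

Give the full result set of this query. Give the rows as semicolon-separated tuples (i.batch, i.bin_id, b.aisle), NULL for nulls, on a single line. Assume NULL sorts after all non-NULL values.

LEFT JOIN keeps every row from `bins`; unmatched rows get NULL for `items`'s columns.
Matching on b.bin_id = i.bin_id AND b.batch = i.batch. A NULL in a compared column never satisfies the condition.
- b[0] bin_id=2, batch=CR → no match; kept with NULLs on the i side.
- b[1] bin_id=2, batch=SG → no match; kept with NULLs on the i side.
- b[2] bin_id=NULL, batch=CR → no match; kept with NULLs on the i side.
- b[3] bin_id=6, batch=NU → no match; kept with NULLs on the i side.
- b[4] bin_id=2, batch=CR → no match; kept with NULLs on the i side.
- b[5] bin_id=2, batch=NU → no match; kept with NULLs on the i side.
- b[6] bin_id=3, batch=CR → no match; kept with NULLs on the i side.
- b[7] bin_id=5, batch=NU → no match; kept with NULLs on the i side.
After projecting and ordering:
i.batch | i.bin_id | b.aisle
NULL | NULL | A
NULL | NULL | D
NULL | NULL | D
NULL | NULL | E
NULL | NULL | NULL
NULL | NULL | NULL
NULL | NULL | NULL
NULL | NULL | NULL

(NULL, NULL, A); (NULL, NULL, D); (NULL, NULL, D); (NULL, NULL, E); (NULL, NULL, NULL); (NULL, NULL, NULL); (NULL, NULL, NULL); (NULL, NULL, NULL)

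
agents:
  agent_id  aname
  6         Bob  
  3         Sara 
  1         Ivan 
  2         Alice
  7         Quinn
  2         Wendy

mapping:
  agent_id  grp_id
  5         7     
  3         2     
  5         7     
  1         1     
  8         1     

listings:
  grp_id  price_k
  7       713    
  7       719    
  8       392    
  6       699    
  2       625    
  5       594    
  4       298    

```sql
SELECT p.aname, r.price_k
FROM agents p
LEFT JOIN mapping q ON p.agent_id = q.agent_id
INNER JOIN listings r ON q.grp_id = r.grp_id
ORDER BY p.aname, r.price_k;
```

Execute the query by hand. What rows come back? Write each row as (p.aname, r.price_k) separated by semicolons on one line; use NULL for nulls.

Step 1 — p LEFT JOIN q on agent_id → 6 row(s).
Then INNER JOIN `listings r` on grp_id: keep only rows whose q.grp_id appears in r.

(Sara, 625)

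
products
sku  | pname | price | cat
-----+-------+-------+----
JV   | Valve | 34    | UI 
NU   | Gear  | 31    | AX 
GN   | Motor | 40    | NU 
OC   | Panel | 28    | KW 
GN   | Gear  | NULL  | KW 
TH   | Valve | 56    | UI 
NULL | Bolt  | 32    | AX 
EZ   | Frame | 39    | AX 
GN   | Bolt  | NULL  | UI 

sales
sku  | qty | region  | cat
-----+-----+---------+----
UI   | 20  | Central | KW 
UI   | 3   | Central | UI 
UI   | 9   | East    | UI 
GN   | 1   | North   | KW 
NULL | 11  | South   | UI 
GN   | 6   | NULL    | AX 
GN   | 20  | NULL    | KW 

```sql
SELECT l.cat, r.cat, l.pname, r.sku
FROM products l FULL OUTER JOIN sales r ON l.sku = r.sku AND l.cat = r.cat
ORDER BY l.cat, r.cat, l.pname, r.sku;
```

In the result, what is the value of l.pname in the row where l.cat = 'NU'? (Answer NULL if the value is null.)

FULL OUTER JOIN keeps every row from both sides; unmatched rows get NULL for the other side's columns.
Matching on l.sku = r.sku AND l.cat = r.cat. A NULL in a compared column never satisfies the condition.
- l (sku=JV, cat=UI) has no partner → padded with NULL.
- l (sku=NU, cat=AX) has no partner → padded with NULL.
- l (sku=GN, cat=NU) has no partner → padded with NULL.
- l (sku=OC, cat=KW) has no partner → padded with NULL.
- l (sku=GN, cat=KW) pairs with 2 row(s) of r.
- l (sku=TH, cat=UI) has no partner → padded with NULL.
- l (sku=NULL, cat=AX) has no partner → padded with NULL.
- l (sku=EZ, cat=AX) has no partner → padded with NULL.
- l (sku=GN, cat=UI) has no partner → padded with NULL.
- 5 row(s) from r found no l partner → padded with NULL.

Motor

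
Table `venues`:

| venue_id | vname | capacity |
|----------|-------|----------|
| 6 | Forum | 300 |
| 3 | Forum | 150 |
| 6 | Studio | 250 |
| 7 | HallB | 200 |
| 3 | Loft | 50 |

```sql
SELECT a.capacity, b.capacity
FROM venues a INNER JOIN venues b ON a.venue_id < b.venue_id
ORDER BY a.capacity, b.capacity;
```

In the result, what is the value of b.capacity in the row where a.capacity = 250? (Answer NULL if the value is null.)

200

INNER JOIN keeps only pairs where the ON condition holds.
Matching on a.venue_id < b.venue_id.
- a row (venue_id=6): matches 1 b row(s) → 1 output row(s).
- a row (venue_id=3): matches 3 b row(s) → 3 output row(s).
- a row (venue_id=6): matches 1 b row(s) → 1 output row(s).
- a row (venue_id=7): no match → dropped.
- a row (venue_id=3): matches 3 b row(s) → 3 output row(s).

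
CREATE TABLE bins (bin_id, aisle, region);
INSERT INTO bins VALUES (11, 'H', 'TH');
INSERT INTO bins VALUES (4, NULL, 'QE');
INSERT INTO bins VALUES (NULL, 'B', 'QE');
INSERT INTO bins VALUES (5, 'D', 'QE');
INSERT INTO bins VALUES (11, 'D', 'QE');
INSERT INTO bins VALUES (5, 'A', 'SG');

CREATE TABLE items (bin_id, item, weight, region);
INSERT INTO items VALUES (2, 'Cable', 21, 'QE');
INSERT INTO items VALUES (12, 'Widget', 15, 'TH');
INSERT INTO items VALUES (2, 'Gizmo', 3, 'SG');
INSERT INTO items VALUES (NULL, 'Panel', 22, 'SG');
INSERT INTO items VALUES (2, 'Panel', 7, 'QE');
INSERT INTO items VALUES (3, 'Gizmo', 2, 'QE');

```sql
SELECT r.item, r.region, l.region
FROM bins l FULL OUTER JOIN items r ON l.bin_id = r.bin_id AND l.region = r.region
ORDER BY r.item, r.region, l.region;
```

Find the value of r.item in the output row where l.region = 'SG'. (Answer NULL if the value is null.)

FULL OUTER JOIN keeps every row from both sides; unmatched rows get NULL for the other side's columns.
Matching on l.bin_id = r.bin_id AND l.region = r.region. A NULL in a compared column never satisfies the condition.
- l row (bin_id=11, region=TH): no match → kept, r columns NULL.
- l row (bin_id=4, region=QE): no match → kept, r columns NULL.
- l row (bin_id=NULL, region=QE): no match → kept, r columns NULL.
- l row (bin_id=5, region=QE): no match → kept, r columns NULL.
- l row (bin_id=11, region=QE): no match → kept, r columns NULL.
- l row (bin_id=5, region=SG): no match → kept, r columns NULL.
- 6 row(s) from r found no l partner → padded with NULL.

NULL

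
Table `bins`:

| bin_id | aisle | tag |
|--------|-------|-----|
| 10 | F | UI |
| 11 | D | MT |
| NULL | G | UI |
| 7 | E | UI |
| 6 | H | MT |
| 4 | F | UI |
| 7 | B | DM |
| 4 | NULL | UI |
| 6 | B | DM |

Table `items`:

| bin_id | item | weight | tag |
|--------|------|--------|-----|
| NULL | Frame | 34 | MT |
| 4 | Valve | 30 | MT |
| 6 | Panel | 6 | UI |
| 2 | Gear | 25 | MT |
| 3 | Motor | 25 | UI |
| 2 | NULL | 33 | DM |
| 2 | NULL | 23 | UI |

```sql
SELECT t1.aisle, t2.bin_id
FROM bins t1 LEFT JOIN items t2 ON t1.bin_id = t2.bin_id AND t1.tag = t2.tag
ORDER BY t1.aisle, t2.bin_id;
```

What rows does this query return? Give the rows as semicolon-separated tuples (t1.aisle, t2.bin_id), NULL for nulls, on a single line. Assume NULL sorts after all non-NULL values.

(B, NULL); (B, NULL); (D, NULL); (E, NULL); (F, NULL); (F, NULL); (G, NULL); (H, NULL); (NULL, NULL)

LEFT JOIN keeps every row from `bins`; unmatched rows get NULL for `items`'s columns.
Matching on t1.bin_id = t2.bin_id AND t1.tag = t2.tag. A NULL in a compared column never satisfies the condition.
Matched pairs: 0; unmatched t1 rows kept: 9.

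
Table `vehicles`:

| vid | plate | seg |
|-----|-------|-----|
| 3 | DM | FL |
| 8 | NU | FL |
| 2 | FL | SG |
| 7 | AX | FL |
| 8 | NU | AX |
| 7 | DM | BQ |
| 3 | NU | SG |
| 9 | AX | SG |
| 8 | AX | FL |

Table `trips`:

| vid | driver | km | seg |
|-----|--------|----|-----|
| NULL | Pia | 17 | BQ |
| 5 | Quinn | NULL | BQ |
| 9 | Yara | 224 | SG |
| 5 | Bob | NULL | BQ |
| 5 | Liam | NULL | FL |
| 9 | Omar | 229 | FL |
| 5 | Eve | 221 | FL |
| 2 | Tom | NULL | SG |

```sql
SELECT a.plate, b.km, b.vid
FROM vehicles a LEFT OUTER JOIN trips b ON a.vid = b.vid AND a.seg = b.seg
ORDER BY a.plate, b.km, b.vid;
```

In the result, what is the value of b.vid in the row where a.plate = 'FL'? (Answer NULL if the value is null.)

LEFT JOIN keeps every row from `vehicles`; unmatched rows get NULL for `trips`'s columns.
Matching on a.vid = b.vid AND a.seg = b.seg. A NULL in a compared column never satisfies the condition.
- a (vid=3, seg=FL) has no partner → padded with NULL.
- a (vid=8, seg=FL) has no partner → padded with NULL.
- a (vid=2, seg=SG) pairs with 1 row(s) of b.
- a (vid=7, seg=FL) has no partner → padded with NULL.
- a (vid=8, seg=AX) has no partner → padded with NULL.
- a (vid=7, seg=BQ) has no partner → padded with NULL.
- a (vid=3, seg=SG) has no partner → padded with NULL.
- a (vid=9, seg=SG) pairs with 1 row(s) of b.
- a (vid=8, seg=FL) has no partner → padded with NULL.

2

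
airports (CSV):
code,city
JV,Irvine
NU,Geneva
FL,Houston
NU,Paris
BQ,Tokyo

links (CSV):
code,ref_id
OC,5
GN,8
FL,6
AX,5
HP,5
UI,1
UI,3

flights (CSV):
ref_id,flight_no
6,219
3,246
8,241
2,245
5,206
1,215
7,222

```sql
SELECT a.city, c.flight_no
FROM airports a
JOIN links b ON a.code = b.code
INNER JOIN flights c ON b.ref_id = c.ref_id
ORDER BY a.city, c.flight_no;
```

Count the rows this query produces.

1

Joins associate left-to-right: airports INNER JOIN links on code gives 1 intermediate row(s).
Then INNER JOIN `flights c` on ref_id: keep only rows whose b.ref_id appears in c.
Result: 1 row(s).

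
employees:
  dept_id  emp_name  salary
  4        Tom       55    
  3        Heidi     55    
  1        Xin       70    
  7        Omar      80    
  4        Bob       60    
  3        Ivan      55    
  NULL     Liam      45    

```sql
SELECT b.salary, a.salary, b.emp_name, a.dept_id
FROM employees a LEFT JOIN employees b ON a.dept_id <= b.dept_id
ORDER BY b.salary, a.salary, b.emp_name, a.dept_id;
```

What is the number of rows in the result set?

LEFT JOIN keeps every row from `employees a`; unmatched rows get NULL for `employees b`'s columns.
Matching on a.dept_id <= b.dept_id. A NULL in a compared column never satisfies the condition.
- a[0] dept_id=4 → 3 match(es) in b → 3 row(s).
- a[1] dept_id=3 → 5 match(es) in b → 5 row(s).
- a[2] dept_id=1 → 6 match(es) in b → 6 row(s).
- a[3] dept_id=7 → 1 match(es) in b → 1 row(s).
- a[4] dept_id=4 → 3 match(es) in b → 3 row(s).
- a[5] dept_id=3 → 5 match(es) in b → 5 row(s).
- a[6] dept_id=NULL → no match; kept with NULLs on the b side.
Total: 23 matched + 1 padded = 24 rows.

24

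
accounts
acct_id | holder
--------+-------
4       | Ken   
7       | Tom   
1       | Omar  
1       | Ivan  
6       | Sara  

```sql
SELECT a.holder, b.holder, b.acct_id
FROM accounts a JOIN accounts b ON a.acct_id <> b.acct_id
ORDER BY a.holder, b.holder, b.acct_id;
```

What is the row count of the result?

18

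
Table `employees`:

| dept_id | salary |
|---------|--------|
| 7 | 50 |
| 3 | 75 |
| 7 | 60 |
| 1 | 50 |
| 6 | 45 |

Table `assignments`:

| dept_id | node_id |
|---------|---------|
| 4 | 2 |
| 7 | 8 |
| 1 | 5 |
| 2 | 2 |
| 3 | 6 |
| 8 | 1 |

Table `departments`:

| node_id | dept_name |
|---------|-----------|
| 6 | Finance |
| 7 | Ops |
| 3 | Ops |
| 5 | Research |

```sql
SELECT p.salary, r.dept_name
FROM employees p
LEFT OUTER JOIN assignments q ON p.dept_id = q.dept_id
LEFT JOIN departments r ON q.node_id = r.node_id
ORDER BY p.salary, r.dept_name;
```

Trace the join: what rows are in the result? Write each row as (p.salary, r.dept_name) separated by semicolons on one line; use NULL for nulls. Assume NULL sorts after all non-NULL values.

(45, NULL); (50, Research); (50, NULL); (60, NULL); (75, Finance)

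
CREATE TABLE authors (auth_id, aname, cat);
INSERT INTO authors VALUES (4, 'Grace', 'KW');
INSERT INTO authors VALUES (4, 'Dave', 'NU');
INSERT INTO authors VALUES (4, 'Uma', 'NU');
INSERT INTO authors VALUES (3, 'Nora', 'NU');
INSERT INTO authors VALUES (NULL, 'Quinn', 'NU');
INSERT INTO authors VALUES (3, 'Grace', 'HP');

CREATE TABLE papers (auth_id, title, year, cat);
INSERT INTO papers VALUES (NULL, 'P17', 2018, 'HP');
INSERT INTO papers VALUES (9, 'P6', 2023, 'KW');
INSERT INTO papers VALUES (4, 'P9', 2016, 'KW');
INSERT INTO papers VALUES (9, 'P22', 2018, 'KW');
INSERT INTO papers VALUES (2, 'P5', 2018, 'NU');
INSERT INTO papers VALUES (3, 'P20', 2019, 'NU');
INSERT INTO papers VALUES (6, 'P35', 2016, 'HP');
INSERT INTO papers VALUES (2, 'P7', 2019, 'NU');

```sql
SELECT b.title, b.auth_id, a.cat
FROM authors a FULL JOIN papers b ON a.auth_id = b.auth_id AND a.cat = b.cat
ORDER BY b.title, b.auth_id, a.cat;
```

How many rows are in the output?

12

FULL OUTER JOIN keeps every row from both sides; unmatched rows get NULL for the other side's columns.
Matching on a.auth_id = b.auth_id AND a.cat = b.cat. A NULL in a compared column never satisfies the condition.
Matched pairs: 2; unmatched a rows kept: 4; unmatched b rows kept: 6.
Total: 2 matched + 10 padded = 12 rows.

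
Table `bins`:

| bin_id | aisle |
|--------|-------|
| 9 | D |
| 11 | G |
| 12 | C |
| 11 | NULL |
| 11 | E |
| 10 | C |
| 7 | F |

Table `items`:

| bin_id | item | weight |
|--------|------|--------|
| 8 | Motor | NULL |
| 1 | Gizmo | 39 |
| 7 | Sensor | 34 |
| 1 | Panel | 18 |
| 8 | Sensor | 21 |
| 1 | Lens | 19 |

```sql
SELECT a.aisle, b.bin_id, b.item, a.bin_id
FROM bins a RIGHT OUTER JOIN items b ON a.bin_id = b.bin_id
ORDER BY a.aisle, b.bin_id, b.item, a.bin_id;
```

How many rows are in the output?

6

RIGHT JOIN keeps every row from `items`; unmatched rows get NULL for `bins`'s columns.
Matching on a.bin_id = b.bin_id.
- bin_id=9: no matching b row.
- bin_id=11: no matching b row.
- bin_id=12: no matching b row.
- bin_id=11: no matching b row.
- bin_id=11: no matching b row.
- bin_id=10: no matching b row.
- bin_id=7: 1 matching b row(s), so 1 row(s) emitted.
- plus 5 unmatched b row(s), each kept with NULL a columns.
Total: 1 matched + 5 padded = 6 rows.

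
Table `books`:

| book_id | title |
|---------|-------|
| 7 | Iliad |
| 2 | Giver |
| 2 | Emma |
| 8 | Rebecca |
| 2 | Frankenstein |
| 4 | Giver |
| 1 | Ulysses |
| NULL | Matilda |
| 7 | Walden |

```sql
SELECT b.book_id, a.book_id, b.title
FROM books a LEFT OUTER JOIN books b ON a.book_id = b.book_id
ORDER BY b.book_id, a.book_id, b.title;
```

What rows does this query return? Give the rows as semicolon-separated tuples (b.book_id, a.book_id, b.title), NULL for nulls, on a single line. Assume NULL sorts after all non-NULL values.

(1, 1, Ulysses); (2, 2, Emma); (2, 2, Emma); (2, 2, Emma); (2, 2, Frankenstein); (2, 2, Frankenstein); (2, 2, Frankenstein); (2, 2, Giver); (2, 2, Giver); (2, 2, Giver); (4, 4, Giver); (7, 7, Iliad); (7, 7, Iliad); (7, 7, Walden); (7, 7, Walden); (8, 8, Rebecca); (NULL, NULL, NULL)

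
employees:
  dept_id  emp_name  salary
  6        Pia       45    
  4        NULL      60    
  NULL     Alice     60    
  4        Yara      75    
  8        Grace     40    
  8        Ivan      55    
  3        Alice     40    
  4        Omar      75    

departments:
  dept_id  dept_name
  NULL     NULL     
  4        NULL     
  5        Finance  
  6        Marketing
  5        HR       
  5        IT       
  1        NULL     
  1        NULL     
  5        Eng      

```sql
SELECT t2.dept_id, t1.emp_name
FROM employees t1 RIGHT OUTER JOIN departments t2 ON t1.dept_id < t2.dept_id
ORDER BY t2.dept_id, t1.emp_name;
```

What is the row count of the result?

24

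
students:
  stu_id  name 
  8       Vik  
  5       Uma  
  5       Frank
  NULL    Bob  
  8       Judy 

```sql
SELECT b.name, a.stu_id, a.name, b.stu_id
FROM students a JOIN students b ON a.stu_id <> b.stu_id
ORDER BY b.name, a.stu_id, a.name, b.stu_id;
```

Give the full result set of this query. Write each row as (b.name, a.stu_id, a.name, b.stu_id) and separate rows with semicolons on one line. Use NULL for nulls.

(Frank, 8, Judy, 5); (Frank, 8, Vik, 5); (Judy, 5, Frank, 8); (Judy, 5, Uma, 8); (Uma, 8, Judy, 5); (Uma, 8, Vik, 5); (Vik, 5, Frank, 8); (Vik, 5, Uma, 8)

INNER JOIN keeps only pairs where the ON condition holds.
Matching on a.stu_id <> b.stu_id. A NULL in a compared column never satisfies the condition.
Matched pairs: 8.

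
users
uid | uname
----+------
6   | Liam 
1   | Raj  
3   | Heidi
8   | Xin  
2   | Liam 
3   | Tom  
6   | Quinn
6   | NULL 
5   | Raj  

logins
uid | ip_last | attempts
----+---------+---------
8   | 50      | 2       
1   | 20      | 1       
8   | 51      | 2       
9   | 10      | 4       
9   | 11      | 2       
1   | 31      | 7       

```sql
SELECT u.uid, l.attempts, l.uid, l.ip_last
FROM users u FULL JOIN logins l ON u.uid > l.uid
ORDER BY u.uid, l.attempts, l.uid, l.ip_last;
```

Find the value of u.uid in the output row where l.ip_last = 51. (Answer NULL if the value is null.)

NULL

FULL OUTER JOIN keeps every row from both sides; unmatched rows get NULL for the other side's columns.
Matching on u.uid > l.uid.
- u row (uid=6): matches 2 l row(s) → 2 output row(s).
- u row (uid=1): no match → kept, l columns NULL.
- u row (uid=3): matches 2 l row(s) → 2 output row(s).
- u row (uid=8): matches 2 l row(s) → 2 output row(s).
- u row (uid=2): matches 2 l row(s) → 2 output row(s).
- u row (uid=3): matches 2 l row(s) → 2 output row(s).
- u row (uid=6): matches 2 l row(s) → 2 output row(s).
- u row (uid=6): matches 2 l row(s) → 2 output row(s).
- u row (uid=5): matches 2 l row(s) → 2 output row(s).
- 4 l row(s) had no u match → kept, u columns NULL.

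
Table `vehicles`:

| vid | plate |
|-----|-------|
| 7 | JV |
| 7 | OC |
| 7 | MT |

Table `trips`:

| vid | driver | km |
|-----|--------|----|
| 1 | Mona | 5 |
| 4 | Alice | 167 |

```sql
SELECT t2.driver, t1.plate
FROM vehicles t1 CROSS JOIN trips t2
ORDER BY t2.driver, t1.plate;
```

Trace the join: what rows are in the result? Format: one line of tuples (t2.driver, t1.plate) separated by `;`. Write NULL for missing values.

CROSS JOIN pairs every row of `vehicles` with every row of `trips`: 3 × 2 = 6 rows.

(Alice, JV); (Alice, MT); (Alice, OC); (Mona, JV); (Mona, MT); (Mona, OC)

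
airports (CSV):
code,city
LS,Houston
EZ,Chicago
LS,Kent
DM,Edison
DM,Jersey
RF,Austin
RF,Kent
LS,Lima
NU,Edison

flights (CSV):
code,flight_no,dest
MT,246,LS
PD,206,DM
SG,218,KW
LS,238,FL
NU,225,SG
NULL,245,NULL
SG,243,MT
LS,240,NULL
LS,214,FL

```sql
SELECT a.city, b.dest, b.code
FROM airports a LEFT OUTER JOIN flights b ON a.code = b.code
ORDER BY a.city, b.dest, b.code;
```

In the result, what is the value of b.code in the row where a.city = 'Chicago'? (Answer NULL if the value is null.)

NULL

LEFT JOIN keeps every row from `airports`; unmatched rows get NULL for `flights`'s columns.
Matching on a.code = b.code. A NULL in a compared column never satisfies the condition.
Matched pairs: 10; unmatched a rows kept: 5.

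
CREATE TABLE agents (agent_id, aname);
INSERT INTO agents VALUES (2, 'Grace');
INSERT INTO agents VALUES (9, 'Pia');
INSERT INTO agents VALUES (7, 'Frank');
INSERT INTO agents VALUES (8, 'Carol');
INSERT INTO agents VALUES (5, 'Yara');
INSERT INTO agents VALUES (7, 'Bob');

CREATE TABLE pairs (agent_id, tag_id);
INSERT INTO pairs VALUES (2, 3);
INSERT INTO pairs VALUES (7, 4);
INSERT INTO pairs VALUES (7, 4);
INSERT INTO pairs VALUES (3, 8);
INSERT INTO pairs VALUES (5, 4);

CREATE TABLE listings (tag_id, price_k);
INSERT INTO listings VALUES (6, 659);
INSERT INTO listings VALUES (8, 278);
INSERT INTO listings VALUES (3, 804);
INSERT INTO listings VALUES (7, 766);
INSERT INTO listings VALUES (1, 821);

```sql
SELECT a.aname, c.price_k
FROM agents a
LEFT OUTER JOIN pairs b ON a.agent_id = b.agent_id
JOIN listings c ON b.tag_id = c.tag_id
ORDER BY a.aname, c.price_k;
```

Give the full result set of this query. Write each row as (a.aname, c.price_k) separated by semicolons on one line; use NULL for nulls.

Joins associate left-to-right: agents LEFT JOIN pairs on agent_id gives 8 intermediate row(s).
Then INNER JOIN `listings c` on tag_id: keep only rows whose b.tag_id appears in c.

(Grace, 804)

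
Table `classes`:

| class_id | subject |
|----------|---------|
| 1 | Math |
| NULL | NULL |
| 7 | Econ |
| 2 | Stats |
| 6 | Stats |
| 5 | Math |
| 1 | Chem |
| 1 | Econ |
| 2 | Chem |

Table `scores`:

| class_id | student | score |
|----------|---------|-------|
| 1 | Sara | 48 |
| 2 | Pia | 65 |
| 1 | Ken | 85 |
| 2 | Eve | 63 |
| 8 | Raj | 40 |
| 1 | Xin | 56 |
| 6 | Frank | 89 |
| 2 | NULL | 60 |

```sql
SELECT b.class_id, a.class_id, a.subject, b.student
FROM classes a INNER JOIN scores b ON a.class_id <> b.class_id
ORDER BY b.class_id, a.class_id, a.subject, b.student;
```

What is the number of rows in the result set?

INNER JOIN keeps only pairs where the ON condition holds.
Matching on a.class_id <> b.class_id. A NULL in a compared column never satisfies the condition.
Matched pairs: 48.
Total: 48 rows.

48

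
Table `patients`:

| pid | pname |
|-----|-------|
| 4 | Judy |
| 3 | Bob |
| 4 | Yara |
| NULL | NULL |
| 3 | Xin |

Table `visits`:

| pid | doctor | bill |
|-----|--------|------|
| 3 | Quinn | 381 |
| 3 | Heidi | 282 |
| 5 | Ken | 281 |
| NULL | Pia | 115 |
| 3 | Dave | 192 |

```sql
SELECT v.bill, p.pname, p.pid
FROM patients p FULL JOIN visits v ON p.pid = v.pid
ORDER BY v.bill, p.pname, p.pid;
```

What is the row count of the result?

11

FULL OUTER JOIN keeps every row from both sides; unmatched rows get NULL for the other side's columns.
Matching on p.pid = v.pid. A NULL in a compared column never satisfies the condition.
- pid=4: no v row matches, row kept with v columns NULL.
- pid=3: 3 matching v row(s), so 3 row(s) emitted.
- pid=4: no v row matches, row kept with v columns NULL.
- pid=NULL: no v row matches, row kept with v columns NULL.
- pid=3: 3 matching v row(s), so 3 row(s) emitted.
- 2 row(s) from v found no p partner → padded with NULL.
Total: 6 matched + 5 padded = 11 rows.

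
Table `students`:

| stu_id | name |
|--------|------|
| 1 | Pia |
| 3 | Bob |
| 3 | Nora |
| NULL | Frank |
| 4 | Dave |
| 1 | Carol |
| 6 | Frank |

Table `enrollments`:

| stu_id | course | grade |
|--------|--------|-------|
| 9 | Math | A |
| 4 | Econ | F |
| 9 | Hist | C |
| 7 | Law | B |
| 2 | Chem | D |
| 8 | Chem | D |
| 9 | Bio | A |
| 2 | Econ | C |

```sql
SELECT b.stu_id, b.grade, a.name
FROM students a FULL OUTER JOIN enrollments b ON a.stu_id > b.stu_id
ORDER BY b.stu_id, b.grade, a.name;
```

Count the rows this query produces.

17

FULL OUTER JOIN keeps every row from both sides; unmatched rows get NULL for the other side's columns.
Matching on a.stu_id > b.stu_id. A NULL in a compared column never satisfies the condition.
- a[0] stu_id=1 → no match; kept with NULLs on the b side.
- a[1] stu_id=3 → 2 match(es) in b → 2 row(s).
- a[2] stu_id=3 → 2 match(es) in b → 2 row(s).
- a[3] stu_id=NULL → no match; kept with NULLs on the b side.
- a[4] stu_id=4 → 2 match(es) in b → 2 row(s).
- a[5] stu_id=1 → no match; kept with NULLs on the b side.
- a[6] stu_id=6 → 3 match(es) in b → 3 row(s).
- 5 row(s) from b found no a partner → padded with NULL.
Total: 9 matched + 8 padded = 17 rows.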